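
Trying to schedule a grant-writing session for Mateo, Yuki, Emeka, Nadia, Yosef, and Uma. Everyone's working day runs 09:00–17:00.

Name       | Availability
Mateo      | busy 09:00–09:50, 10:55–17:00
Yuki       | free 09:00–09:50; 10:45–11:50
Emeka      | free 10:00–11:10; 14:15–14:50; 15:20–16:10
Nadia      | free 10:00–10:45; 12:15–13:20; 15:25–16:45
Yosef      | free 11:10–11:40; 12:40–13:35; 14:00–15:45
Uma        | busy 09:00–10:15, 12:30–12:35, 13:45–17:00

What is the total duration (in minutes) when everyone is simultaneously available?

0

Mateo free: 09:50-10:55 (invert busy blocks within the working day).
Yuki free: 09:00-09:50, 10:45-11:50.
Emeka free: 10:00-11:10, 14:15-14:50, 15:20-16:10.
Nadia free: 10:00-10:45, 12:15-13:20, 15:25-16:45.
Yosef free: 11:10-11:40, 12:40-13:35, 14:00-15:45.
Uma free: 10:15-12:30, 12:35-13:45 (invert busy blocks within the working day).
Mateo ∩ Yuki: 10:45-10:55.
Mateo ∩ Yuki ∩ Emeka: 10:45-10:55.
Mateo ∩ Yuki ∩ Emeka ∩ Nadia: ∅.
Mateo ∩ Yuki ∩ Emeka ∩ Nadia ∩ Yosef: ∅.
Mateo ∩ Yuki ∩ Emeka ∩ Nadia ∩ Yosef ∩ Uma: ∅.
There is no time when everyone is free.
There is no common window, so the total is 0 minutes.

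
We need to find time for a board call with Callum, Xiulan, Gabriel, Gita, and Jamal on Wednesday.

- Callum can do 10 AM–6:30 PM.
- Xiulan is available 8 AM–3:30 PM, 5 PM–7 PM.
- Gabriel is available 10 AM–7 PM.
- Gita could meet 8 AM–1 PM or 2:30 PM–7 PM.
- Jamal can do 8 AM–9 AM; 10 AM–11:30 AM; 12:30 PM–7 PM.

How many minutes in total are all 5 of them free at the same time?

Callum ∩ Xiulan: 10:00-15:30, 17:00-18:30.
Callum ∩ Xiulan ∩ Gabriel: 10:00-15:30, 17:00-18:30.
Callum ∩ Xiulan ∩ Gabriel ∩ Gita: 10:00-13:00, 14:30-15:30, 17:00-18:30.
Callum ∩ Xiulan ∩ Gabriel ∩ Gita ∩ Jamal: 10:00-11:30, 12:30-13:00, 14:30-15:30, 17:00-18:30.
So the common availability across everyone is 10:00-11:30, 12:30-13:00, 14:30-15:30, 17:00-18:30.
Summing the common windows: 90 + 30 + 60 + 90 = 270 minutes.

270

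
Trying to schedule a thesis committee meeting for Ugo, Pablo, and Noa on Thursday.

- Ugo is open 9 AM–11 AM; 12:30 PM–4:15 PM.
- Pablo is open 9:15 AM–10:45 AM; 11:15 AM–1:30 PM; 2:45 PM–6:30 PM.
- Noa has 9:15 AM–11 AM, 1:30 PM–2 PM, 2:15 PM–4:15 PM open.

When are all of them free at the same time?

09:15-10:45, 14:45-16:15

Ugo ∩ Pablo: 09:15-10:45, 12:30-13:30, 14:45-16:15.
Ugo ∩ Pablo ∩ Noa: 09:15-10:45, 14:45-16:15.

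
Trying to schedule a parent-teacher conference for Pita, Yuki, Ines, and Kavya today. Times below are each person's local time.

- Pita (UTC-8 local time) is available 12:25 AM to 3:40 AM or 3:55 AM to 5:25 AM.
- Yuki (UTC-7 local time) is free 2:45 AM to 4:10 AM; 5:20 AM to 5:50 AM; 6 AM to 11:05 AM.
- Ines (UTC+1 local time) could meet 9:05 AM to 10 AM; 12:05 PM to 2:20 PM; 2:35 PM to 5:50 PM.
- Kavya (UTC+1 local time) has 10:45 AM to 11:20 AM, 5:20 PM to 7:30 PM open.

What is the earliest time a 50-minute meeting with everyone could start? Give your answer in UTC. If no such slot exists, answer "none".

none

Pita in UTC: 08:25-11:40, 11:55-13:25 (add 8h to convert from UTC-8).
Yuki in UTC: 09:45-11:10, 12:20-12:50, 13:00-18:05 (add 7h to convert from UTC-7).
Ines in UTC: 08:05-09:00, 11:05-13:20, 13:35-16:50 (subtract 1h to convert from UTC+1).
Kavya in UTC: 09:45-10:20, 16:20-18:30 (subtract 1h to convert from UTC+1).
Pita ∩ Yuki: 09:45-11:10, 12:20-12:50, 13:00-13:25.
Pita ∩ Yuki ∩ Ines: 11:05-11:10, 12:20-12:50, 13:00-13:20.
Pita ∩ Yuki ∩ Ines ∩ Kavya: ∅.
There is no time when everyone is free.
No common window is at least 50 minutes long.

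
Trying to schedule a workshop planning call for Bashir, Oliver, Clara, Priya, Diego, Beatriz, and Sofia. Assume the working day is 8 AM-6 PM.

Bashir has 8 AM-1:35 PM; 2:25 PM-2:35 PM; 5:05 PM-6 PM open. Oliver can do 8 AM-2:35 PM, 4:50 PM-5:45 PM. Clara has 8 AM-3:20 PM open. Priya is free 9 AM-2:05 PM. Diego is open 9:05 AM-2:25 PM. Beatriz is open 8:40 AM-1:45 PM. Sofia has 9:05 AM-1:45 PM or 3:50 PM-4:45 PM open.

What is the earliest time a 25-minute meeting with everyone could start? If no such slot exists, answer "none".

Bashir ∩ Oliver: 08:00-13:35, 14:25-14:35, 17:05-17:45.
Bashir ∩ Oliver ∩ Clara: 08:00-13:35, 14:25-14:35.
Bashir ∩ Oliver ∩ Clara ∩ Priya: 09:00-13:35.
Bashir ∩ Oliver ∩ Clara ∩ Priya ∩ Diego: 09:05-13:35.
Bashir ∩ Oliver ∩ Clara ∩ Priya ∩ Diego ∩ Beatriz: 09:05-13:35.
Bashir ∩ Oliver ∩ Clara ∩ Priya ∩ Diego ∩ Beatriz ∩ Sofia: 09:05-13:35.
The first common window of at least 25 minutes is 09:05-13:35, so the earliest start is 09:05.

09:05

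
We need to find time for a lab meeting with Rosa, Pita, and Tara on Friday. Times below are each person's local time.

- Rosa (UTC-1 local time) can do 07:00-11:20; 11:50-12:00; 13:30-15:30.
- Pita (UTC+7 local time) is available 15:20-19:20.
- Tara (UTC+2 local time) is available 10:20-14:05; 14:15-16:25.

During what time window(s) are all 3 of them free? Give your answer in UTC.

08:20-12:05, 12:15-12:20

Rosa in UTC: 08:00-12:20, 12:50-13:00, 14:30-16:30 (add 1h to convert from UTC-1).
Pita in UTC: 08:20-12:20 (subtract 7h to convert from UTC+7).
Tara in UTC: 08:20-12:05, 12:15-14:25 (subtract 2h to convert from UTC+2).
Rosa ∩ Pita: 08:20-12:20.
Rosa ∩ Pita ∩ Tara: 08:20-12:05, 12:15-12:20.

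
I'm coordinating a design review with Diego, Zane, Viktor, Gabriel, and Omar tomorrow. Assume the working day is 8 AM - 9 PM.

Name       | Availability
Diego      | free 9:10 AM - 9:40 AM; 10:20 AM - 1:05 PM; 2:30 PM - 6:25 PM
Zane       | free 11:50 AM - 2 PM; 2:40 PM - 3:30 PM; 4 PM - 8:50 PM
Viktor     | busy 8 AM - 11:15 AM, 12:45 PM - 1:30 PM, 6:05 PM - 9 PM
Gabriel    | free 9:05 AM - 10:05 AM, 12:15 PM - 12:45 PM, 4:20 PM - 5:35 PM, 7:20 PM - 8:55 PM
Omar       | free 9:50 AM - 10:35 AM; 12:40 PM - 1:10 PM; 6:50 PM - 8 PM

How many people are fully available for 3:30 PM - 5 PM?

Diego free: 09:10-09:40, 10:20-13:05, 14:30-18:25.
Zane free: 11:50-14:00, 14:40-15:30, 16:00-20:50.
Viktor free: 11:15-12:45, 13:30-18:05 (invert busy blocks within the working day).
Gabriel free: 09:05-10:05, 12:15-12:45, 16:20-17:35, 19:20-20:55.
Omar free: 09:50-10:35, 12:40-13:10, 18:50-20:00.
Diego and Viktor can make the full 15:30-17:00 slot — that's 2.

2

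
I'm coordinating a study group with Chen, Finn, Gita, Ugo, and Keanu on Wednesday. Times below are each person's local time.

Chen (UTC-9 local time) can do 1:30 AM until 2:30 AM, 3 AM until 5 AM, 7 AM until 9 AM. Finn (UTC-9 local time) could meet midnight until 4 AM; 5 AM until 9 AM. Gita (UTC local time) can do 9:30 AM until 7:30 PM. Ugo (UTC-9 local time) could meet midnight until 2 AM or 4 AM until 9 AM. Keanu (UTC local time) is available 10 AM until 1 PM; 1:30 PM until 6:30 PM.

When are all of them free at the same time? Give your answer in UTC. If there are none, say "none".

10:30-11:00, 16:00-18:00

Chen in UTC: 10:30-11:30, 12:00-14:00, 16:00-18:00 (add 9h to convert from UTC-9).
Finn in UTC: 09:00-13:00, 14:00-18:00 (add 9h to convert from UTC-9).
Gita in UTC: 09:30-19:30.
Ugo in UTC: 09:00-11:00, 13:00-18:00 (add 9h to convert from UTC-9).
Keanu in UTC: 10:00-13:00, 13:30-18:30.
Chen ∩ Finn: 10:30-11:30, 12:00-13:00, 16:00-18:00.
Chen ∩ Finn ∩ Gita: 10:30-11:30, 12:00-13:00, 16:00-18:00.
Chen ∩ Finn ∩ Gita ∩ Ugo: 10:30-11:00, 16:00-18:00.
Chen ∩ Finn ∩ Gita ∩ Ugo ∩ Keanu: 10:30-11:00, 16:00-18:00.
So the common availability across everyone is 10:30-11:00, 16:00-18:00.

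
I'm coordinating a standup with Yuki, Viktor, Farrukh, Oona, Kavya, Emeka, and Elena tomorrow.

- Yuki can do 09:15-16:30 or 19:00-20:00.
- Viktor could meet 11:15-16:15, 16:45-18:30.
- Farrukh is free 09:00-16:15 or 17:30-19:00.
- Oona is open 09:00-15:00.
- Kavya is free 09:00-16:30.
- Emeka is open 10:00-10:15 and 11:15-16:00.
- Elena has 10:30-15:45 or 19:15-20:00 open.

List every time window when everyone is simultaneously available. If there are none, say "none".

Yuki ∩ Viktor: 11:15-16:15.
Yuki ∩ Viktor ∩ Farrukh: 11:15-16:15.
Yuki ∩ Viktor ∩ Farrukh ∩ Oona: 11:15-15:00.
Yuki ∩ Viktor ∩ Farrukh ∩ Oona ∩ Kavya: 11:15-15:00.
Yuki ∩ Viktor ∩ Farrukh ∩ Oona ∩ Kavya ∩ Emeka: 11:15-15:00.
Yuki ∩ Viktor ∩ Farrukh ∩ Oona ∩ Kavya ∩ Emeka ∩ Elena: 11:15-15:00.
So the common availability across everyone is 11:15-15:00.

11:15-15:00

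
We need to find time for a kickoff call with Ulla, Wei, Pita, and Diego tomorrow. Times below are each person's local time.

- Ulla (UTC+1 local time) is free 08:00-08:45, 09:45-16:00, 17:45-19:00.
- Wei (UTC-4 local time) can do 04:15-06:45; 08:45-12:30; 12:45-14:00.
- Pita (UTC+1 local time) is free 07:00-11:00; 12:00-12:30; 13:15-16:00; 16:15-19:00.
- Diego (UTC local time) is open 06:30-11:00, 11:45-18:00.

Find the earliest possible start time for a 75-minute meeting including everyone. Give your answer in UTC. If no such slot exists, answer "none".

Ulla in UTC: 07:00-07:45, 08:45-15:00, 16:45-18:00 (subtract 1h to convert from UTC+1).
Wei in UTC: 08:15-10:45, 12:45-16:30, 16:45-18:00 (add 4h to convert from UTC-4).
Pita in UTC: 06:00-10:00, 11:00-11:30, 12:15-15:00, 15:15-18:00 (subtract 1h to convert from UTC+1).
Diego in UTC: 06:30-11:00, 11:45-18:00.
Ulla ∩ Wei: 08:45-10:45, 12:45-15:00, 16:45-18:00.
Ulla ∩ Wei ∩ Pita: 08:45-10:00, 12:45-15:00, 16:45-18:00.
Ulla ∩ Wei ∩ Pita ∩ Diego: 08:45-10:00, 12:45-15:00, 16:45-18:00.
The first common window of at least 75 minutes is 08:45-10:00, so the earliest start is 08:45.

08:45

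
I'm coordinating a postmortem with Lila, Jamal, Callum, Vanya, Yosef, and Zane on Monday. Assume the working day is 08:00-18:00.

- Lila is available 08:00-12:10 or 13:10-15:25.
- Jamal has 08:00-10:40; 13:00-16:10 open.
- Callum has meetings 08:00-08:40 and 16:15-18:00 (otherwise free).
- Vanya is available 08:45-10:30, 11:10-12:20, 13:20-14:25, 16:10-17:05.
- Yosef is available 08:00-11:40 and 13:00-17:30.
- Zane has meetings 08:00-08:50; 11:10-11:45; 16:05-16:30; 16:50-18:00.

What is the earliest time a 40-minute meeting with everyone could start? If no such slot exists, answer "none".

08:50

Lila free: 08:00-12:10, 13:10-15:25.
Jamal free: 08:00-10:40, 13:00-16:10.
Callum free: 08:40-16:15 (invert busy blocks within the working day).
Vanya free: 08:45-10:30, 11:10-12:20, 13:20-14:25, 16:10-17:05.
Yosef free: 08:00-11:40, 13:00-17:30.
Zane free: 08:50-11:10, 11:45-16:05, 16:30-16:50 (invert busy blocks within the working day).
Lila ∩ Jamal: 08:00-10:40, 13:10-15:25.
Lila ∩ Jamal ∩ Callum: 08:40-10:40, 13:10-15:25.
Lila ∩ Jamal ∩ Callum ∩ Vanya: 08:45-10:30, 13:20-14:25.
Lila ∩ Jamal ∩ Callum ∩ Vanya ∩ Yosef: 08:45-10:30, 13:20-14:25.
Lila ∩ Jamal ∩ Callum ∩ Vanya ∩ Yosef ∩ Zane: 08:50-10:30, 13:20-14:25.
The first common window of at least 40 minutes is 08:50-10:30, so the earliest start is 08:50.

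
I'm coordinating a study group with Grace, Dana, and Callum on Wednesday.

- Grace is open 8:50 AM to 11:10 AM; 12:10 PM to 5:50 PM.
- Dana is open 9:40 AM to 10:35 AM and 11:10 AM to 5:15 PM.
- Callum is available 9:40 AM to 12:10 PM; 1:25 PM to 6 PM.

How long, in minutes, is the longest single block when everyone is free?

Grace ∩ Dana: 09:40-10:35, 12:10-17:15.
Grace ∩ Dana ∩ Callum: 09:40-10:35, 13:25-17:15.
So the common availability across everyone is 09:40-10:35, 13:25-17:15.
The longest is 13:25-17:15 at 230 minutes.

230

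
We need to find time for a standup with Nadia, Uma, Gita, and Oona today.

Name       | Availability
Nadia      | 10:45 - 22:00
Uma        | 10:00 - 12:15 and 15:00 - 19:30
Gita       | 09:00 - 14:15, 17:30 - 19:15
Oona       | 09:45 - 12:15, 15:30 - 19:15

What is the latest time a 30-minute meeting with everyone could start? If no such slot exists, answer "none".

18:45

Nadia ∩ Uma: 10:45-12:15, 15:00-19:30.
Nadia ∩ Uma ∩ Gita: 10:45-12:15, 17:30-19:15.
Nadia ∩ Uma ∩ Gita ∩ Oona: 10:45-12:15, 17:30-19:15.
The last common window of at least 30 minutes is 17:30-19:15; a 30-minute meeting can start as late as 18:45 and still end by 19:15.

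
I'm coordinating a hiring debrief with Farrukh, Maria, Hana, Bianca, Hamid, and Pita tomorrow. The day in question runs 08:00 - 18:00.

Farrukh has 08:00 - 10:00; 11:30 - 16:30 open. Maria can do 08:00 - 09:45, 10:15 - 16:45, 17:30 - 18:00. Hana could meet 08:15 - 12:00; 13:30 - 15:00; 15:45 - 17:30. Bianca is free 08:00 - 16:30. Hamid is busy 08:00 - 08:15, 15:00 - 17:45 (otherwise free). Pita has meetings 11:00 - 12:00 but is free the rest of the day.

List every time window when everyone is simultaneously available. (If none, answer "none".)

08:15-09:45, 13:30-15:00

Farrukh free: 08:00-10:00, 11:30-16:30.
Maria free: 08:00-09:45, 10:15-16:45, 17:30-18:00.
Hana free: 08:15-12:00, 13:30-15:00, 15:45-17:30.
Bianca free: 08:00-16:30.
Hamid free: 08:15-15:00, 17:45-18:00 (invert busy blocks within the working day).
Pita free: 08:00-11:00, 12:00-18:00 (invert busy blocks within the working day).
Farrukh ∩ Maria: 08:00-09:45, 11:30-16:30.
Farrukh ∩ Maria ∩ Hana: 08:15-09:45, 11:30-12:00, 13:30-15:00, 15:45-16:30.
Farrukh ∩ Maria ∩ Hana ∩ Bianca: 08:15-09:45, 11:30-12:00, 13:30-15:00, 15:45-16:30.
Farrukh ∩ Maria ∩ Hana ∩ Bianca ∩ Hamid: 08:15-09:45, 11:30-12:00, 13:30-15:00.
Farrukh ∩ Maria ∩ Hana ∩ Bianca ∩ Hamid ∩ Pita: 08:15-09:45, 13:30-15:00.
Those are the intersection windows.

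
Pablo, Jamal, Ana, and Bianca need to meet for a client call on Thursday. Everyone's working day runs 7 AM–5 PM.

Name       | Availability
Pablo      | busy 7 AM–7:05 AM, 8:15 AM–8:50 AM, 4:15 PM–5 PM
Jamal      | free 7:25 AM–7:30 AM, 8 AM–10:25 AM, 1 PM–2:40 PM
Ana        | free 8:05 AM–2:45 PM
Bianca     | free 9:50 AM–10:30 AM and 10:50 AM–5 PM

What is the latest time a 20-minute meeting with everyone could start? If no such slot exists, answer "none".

14:20

Pablo free: 07:05-08:15, 08:50-16:15 (invert busy blocks within the working day).
Jamal free: 07:25-07:30, 08:00-10:25, 13:00-14:40.
Ana free: 08:05-14:45.
Bianca free: 09:50-10:30, 10:50-17:00.
Pablo ∩ Jamal: 07:25-07:30, 08:00-08:15, 08:50-10:25, 13:00-14:40.
Pablo ∩ Jamal ∩ Ana: 08:05-08:15, 08:50-10:25, 13:00-14:40.
Pablo ∩ Jamal ∩ Ana ∩ Bianca: 09:50-10:25, 13:00-14:40.
So the common availability across everyone is 09:50-10:25, 13:00-14:40.
The last common window of at least 20 minutes is 13:00-14:40; a 20-minute meeting can start as late as 14:20 and still end by 14:40.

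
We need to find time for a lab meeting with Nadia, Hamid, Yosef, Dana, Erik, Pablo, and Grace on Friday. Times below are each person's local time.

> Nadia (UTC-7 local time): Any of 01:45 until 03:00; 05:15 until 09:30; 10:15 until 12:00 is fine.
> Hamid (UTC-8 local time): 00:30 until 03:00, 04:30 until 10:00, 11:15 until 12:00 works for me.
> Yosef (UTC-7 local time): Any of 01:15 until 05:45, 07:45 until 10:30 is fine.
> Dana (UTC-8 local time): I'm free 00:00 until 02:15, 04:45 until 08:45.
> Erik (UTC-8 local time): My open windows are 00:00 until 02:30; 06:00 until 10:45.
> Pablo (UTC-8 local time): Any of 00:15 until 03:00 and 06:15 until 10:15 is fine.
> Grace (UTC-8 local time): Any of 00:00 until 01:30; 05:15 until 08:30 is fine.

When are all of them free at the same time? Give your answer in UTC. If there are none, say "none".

Nadia in UTC: 08:45-10:00, 12:15-16:30, 17:15-19:00 (add 7h to convert from UTC-7).
Hamid in UTC: 08:30-11:00, 12:30-18:00, 19:15-20:00 (add 8h to convert from UTC-8).
Yosef in UTC: 08:15-12:45, 14:45-17:30 (add 7h to convert from UTC-7).
Dana in UTC: 08:00-10:15, 12:45-16:45 (add 8h to convert from UTC-8).
Erik in UTC: 08:00-10:30, 14:00-18:45 (add 8h to convert from UTC-8).
Pablo in UTC: 08:15-11:00, 14:15-18:15 (add 8h to convert from UTC-8).
Grace in UTC: 08:00-09:30, 13:15-16:30 (add 8h to convert from UTC-8).
Nadia ∩ Hamid: 08:45-10:00, 12:30-16:30, 17:15-18:00.
Nadia ∩ Hamid ∩ Yosef: 08:45-10:00, 12:30-12:45, 14:45-16:30, 17:15-17:30.
Nadia ∩ Hamid ∩ Yosef ∩ Dana: 08:45-10:00, 14:45-16:30.
Nadia ∩ Hamid ∩ Yosef ∩ Dana ∩ Erik: 08:45-10:00, 14:45-16:30.
Nadia ∩ Hamid ∩ Yosef ∩ Dana ∩ Erik ∩ Pablo: 08:45-10:00, 14:45-16:30.
Nadia ∩ Hamid ∩ Yosef ∩ Dana ∩ Erik ∩ Pablo ∩ Grace: 08:45-09:30, 14:45-16:30.

08:45-09:30, 14:45-16:30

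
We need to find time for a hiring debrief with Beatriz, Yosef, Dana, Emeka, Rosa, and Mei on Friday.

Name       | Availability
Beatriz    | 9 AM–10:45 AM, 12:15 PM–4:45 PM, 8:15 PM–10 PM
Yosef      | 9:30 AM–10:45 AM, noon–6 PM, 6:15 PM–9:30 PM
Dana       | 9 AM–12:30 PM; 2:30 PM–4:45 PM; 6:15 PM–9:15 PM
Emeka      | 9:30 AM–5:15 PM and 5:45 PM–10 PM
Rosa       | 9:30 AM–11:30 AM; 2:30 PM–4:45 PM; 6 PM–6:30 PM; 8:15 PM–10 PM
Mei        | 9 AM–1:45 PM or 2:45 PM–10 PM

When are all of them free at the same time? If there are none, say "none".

Beatriz ∩ Yosef: 09:30-10:45, 12:15-16:45, 20:15-21:30.
Beatriz ∩ Yosef ∩ Dana: 09:30-10:45, 12:15-12:30, 14:30-16:45, 20:15-21:15.
Beatriz ∩ Yosef ∩ Dana ∩ Emeka: 09:30-10:45, 12:15-12:30, 14:30-16:45, 20:15-21:15.
Beatriz ∩ Yosef ∩ Dana ∩ Emeka ∩ Rosa: 09:30-10:45, 14:30-16:45, 20:15-21:15.
Beatriz ∩ Yosef ∩ Dana ∩ Emeka ∩ Rosa ∩ Mei: 09:30-10:45, 14:45-16:45, 20:15-21:15.
So the common availability across everyone is 09:30-10:45, 14:45-16:45, 20:15-21:15.

09:30-10:45, 14:45-16:45, 20:15-21:15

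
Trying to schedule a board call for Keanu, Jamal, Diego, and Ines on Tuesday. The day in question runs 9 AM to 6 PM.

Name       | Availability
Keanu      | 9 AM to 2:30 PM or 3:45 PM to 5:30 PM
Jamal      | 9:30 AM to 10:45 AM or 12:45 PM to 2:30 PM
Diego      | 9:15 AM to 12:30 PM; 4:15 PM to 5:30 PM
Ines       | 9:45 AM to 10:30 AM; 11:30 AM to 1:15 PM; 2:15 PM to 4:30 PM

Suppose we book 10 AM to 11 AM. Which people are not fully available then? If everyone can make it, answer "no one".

Keanu: free for 10:00-11:00. Jamal: not fully free for 10:00-11:00. Diego: free for 10:00-11:00. Ines: not fully free for 10:00-11:00.

Ines, Jamal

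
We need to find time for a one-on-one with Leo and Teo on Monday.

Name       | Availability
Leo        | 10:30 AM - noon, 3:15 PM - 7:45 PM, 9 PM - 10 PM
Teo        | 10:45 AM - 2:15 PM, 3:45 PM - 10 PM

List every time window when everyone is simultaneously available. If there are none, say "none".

10:45-12:00, 15:45-19:45, 21:00-22:00

Leo ∩ Teo: 10:45-12:00, 15:45-19:45, 21:00-22:00.
Those are the intersection windows.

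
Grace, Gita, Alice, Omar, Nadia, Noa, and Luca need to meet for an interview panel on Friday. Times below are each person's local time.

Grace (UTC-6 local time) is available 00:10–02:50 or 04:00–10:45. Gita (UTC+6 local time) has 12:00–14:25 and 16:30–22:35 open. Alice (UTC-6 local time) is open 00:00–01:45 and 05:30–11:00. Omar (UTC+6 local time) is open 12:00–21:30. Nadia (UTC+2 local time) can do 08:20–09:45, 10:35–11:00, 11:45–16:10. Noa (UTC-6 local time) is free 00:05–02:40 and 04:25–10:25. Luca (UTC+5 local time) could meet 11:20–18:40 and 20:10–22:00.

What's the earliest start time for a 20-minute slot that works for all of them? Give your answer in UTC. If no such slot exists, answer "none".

Grace in UTC: 06:10-08:50, 10:00-16:45 (add 6h to convert from UTC-6).
Gita in UTC: 06:00-08:25, 10:30-16:35 (subtract 6h to convert from UTC+6).
Alice in UTC: 06:00-07:45, 11:30-17:00 (add 6h to convert from UTC-6).
Omar in UTC: 06:00-15:30 (subtract 6h to convert from UTC+6).
Nadia in UTC: 06:20-07:45, 08:35-09:00, 09:45-14:10 (subtract 2h to convert from UTC+2).
Noa in UTC: 06:05-08:40, 10:25-16:25 (add 6h to convert from UTC-6).
Luca in UTC: 06:20-13:40, 15:10-17:00 (subtract 5h to convert from UTC+5).
Grace ∩ Gita: 06:10-08:25, 10:30-16:35.
Grace ∩ Gita ∩ Alice: 06:10-07:45, 11:30-16:35.
Grace ∩ Gita ∩ Alice ∩ Omar: 06:10-07:45, 11:30-15:30.
Grace ∩ Gita ∩ Alice ∩ Omar ∩ Nadia: 06:20-07:45, 11:30-14:10.
Grace ∩ Gita ∩ Alice ∩ Omar ∩ Nadia ∩ Noa: 06:20-07:45, 11:30-14:10.
Grace ∩ Gita ∩ Alice ∩ Omar ∩ Nadia ∩ Noa ∩ Luca: 06:20-07:45, 11:30-13:40.
The first common window of at least 20 minutes is 06:20-07:45, so the earliest start is 06:20.

06:20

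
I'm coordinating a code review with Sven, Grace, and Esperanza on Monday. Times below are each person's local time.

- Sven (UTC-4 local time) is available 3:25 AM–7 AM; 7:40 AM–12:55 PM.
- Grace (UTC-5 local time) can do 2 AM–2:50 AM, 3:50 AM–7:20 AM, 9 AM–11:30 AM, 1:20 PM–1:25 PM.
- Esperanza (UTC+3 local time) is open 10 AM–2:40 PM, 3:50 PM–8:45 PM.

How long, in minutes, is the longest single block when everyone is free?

150

Sven in UTC: 07:25-11:00, 11:40-16:55 (add 4h to convert from UTC-4).
Grace in UTC: 07:00-07:50, 08:50-12:20, 14:00-16:30, 18:20-18:25 (add 5h to convert from UTC-5).
Esperanza in UTC: 07:00-11:40, 12:50-17:45 (subtract 3h to convert from UTC+3).
Sven ∩ Grace: 07:25-07:50, 08:50-11:00, 11:40-12:20, 14:00-16:30.
Sven ∩ Grace ∩ Esperanza: 07:25-07:50, 08:50-11:00, 14:00-16:30.
The longest is 14:00-16:30 at 150 minutes.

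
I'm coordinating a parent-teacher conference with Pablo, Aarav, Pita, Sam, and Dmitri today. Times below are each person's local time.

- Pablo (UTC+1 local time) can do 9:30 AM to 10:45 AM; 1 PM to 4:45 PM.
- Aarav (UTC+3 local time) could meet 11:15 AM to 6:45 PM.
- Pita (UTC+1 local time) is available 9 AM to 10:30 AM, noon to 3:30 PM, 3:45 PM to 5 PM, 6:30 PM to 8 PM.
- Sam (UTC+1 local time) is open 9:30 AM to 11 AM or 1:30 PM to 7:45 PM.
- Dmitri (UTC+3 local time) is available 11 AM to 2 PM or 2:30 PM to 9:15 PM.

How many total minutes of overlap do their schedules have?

240

Pablo in UTC: 08:30-09:45, 12:00-15:45 (subtract 1h to convert from UTC+1).
Aarav in UTC: 08:15-15:45 (subtract 3h to convert from UTC+3).
Pita in UTC: 08:00-09:30, 11:00-14:30, 14:45-16:00, 17:30-19:00 (subtract 1h to convert from UTC+1).
Sam in UTC: 08:30-10:00, 12:30-18:45 (subtract 1h to convert from UTC+1).
Dmitri in UTC: 08:00-11:00, 11:30-18:15 (subtract 3h to convert from UTC+3).
Pablo ∩ Aarav: 08:30-09:45, 12:00-15:45.
Pablo ∩ Aarav ∩ Pita: 08:30-09:30, 12:00-14:30, 14:45-15:45.
Pablo ∩ Aarav ∩ Pita ∩ Sam: 08:30-09:30, 12:30-14:30, 14:45-15:45.
Pablo ∩ Aarav ∩ Pita ∩ Sam ∩ Dmitri: 08:30-09:30, 12:30-14:30, 14:45-15:45.
Summing the common windows: 60 + 120 + 60 = 240 minutes.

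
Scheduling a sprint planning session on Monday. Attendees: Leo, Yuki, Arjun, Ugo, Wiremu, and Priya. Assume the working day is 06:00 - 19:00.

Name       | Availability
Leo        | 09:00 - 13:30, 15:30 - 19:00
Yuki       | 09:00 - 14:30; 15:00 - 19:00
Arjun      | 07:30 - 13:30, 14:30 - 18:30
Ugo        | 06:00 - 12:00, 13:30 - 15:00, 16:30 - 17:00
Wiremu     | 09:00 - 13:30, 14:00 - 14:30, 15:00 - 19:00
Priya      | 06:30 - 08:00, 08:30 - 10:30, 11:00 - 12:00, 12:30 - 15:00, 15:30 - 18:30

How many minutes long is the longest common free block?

90

Leo ∩ Yuki: 09:00-13:30, 15:30-19:00.
Leo ∩ Yuki ∩ Arjun: 09:00-13:30, 15:30-18:30.
Leo ∩ Yuki ∩ Arjun ∩ Ugo: 09:00-12:00, 16:30-17:00.
Leo ∩ Yuki ∩ Arjun ∩ Ugo ∩ Wiremu: 09:00-12:00, 16:30-17:00.
Leo ∩ Yuki ∩ Arjun ∩ Ugo ∩ Wiremu ∩ Priya: 09:00-10:30, 11:00-12:00, 16:30-17:00.
The longest is 09:00-10:30 at 90 minutes.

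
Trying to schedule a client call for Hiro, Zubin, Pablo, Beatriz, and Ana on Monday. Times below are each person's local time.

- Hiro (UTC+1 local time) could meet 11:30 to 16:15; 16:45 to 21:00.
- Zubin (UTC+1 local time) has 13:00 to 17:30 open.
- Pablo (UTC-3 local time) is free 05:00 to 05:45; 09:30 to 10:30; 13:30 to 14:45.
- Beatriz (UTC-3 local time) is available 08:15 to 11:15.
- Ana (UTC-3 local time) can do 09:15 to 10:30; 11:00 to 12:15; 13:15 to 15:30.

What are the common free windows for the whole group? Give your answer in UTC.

12:30-13:30

Hiro in UTC: 10:30-15:15, 15:45-20:00 (subtract 1h to convert from UTC+1).
Zubin in UTC: 12:00-16:30 (subtract 1h to convert from UTC+1).
Pablo in UTC: 08:00-08:45, 12:30-13:30, 16:30-17:45 (add 3h to convert from UTC-3).
Beatriz in UTC: 11:15-14:15 (add 3h to convert from UTC-3).
Ana in UTC: 12:15-13:30, 14:00-15:15, 16:15-18:30 (add 3h to convert from UTC-3).
Hiro ∩ Zubin: 12:00-15:15, 15:45-16:30.
Hiro ∩ Zubin ∩ Pablo: 12:30-13:30.
Hiro ∩ Zubin ∩ Pablo ∩ Beatriz: 12:30-13:30.
Hiro ∩ Zubin ∩ Pablo ∩ Beatriz ∩ Ana: 12:30-13:30.
Those are the intersection windows.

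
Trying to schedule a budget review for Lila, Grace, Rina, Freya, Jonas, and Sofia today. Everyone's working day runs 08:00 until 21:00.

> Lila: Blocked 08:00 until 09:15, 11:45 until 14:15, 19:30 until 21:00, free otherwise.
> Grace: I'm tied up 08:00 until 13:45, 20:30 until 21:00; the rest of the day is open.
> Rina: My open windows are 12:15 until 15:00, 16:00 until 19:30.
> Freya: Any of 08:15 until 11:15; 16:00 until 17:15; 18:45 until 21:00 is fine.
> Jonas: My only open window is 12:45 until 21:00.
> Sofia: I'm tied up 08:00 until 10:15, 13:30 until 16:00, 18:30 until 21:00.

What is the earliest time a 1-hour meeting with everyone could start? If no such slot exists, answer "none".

Lila free: 09:15-11:45, 14:15-19:30 (invert busy blocks within the working day).
Grace free: 13:45-20:30 (invert busy blocks within the working day).
Rina free: 12:15-15:00, 16:00-19:30.
Freya free: 08:15-11:15, 16:00-17:15, 18:45-21:00.
Jonas free: 12:45-21:00.
Sofia free: 10:15-13:30, 16:00-18:30 (invert busy blocks within the working day).
Lila ∩ Grace: 14:15-19:30.
Lila ∩ Grace ∩ Rina: 14:15-15:00, 16:00-19:30.
Lila ∩ Grace ∩ Rina ∩ Freya: 16:00-17:15, 18:45-19:30.
Lila ∩ Grace ∩ Rina ∩ Freya ∩ Jonas: 16:00-17:15, 18:45-19:30.
Lila ∩ Grace ∩ Rina ∩ Freya ∩ Jonas ∩ Sofia: 16:00-17:15.
So the common availability across everyone is 16:00-17:15.
The first common window of at least 60 minutes is 16:00-17:15, so the earliest start is 16:00.

16:00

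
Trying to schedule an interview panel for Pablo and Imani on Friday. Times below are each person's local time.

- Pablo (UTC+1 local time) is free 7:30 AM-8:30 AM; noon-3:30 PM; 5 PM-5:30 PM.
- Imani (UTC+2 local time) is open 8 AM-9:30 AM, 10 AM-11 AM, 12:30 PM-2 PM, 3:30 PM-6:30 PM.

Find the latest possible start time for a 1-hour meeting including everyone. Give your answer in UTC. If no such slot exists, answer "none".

Pablo in UTC: 06:30-07:30, 11:00-14:30, 16:00-16:30 (subtract 1h to convert from UTC+1).
Imani in UTC: 06:00-07:30, 08:00-09:00, 10:30-12:00, 13:30-16:30 (subtract 2h to convert from UTC+2).
Pablo ∩ Imani: 06:30-07:30, 11:00-12:00, 13:30-14:30, 16:00-16:30.
The last common window of at least 60 minutes is 13:30-14:30; a 60-minute meeting can start as late as 13:30 and still end by 14:30.

13:30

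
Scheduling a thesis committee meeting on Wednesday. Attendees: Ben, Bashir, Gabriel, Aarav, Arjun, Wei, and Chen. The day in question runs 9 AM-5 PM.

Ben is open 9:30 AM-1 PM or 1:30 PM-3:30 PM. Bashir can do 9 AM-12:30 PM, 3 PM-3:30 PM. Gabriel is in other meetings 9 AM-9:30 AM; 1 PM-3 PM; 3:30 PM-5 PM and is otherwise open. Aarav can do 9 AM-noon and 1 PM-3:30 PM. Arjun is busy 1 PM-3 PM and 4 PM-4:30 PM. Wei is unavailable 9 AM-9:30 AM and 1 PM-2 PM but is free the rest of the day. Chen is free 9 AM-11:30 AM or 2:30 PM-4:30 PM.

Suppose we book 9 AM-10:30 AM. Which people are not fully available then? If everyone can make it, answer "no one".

Ben, Gabriel, Wei

Ben free: 09:30-13:00, 13:30-15:30.
Bashir free: 09:00-12:30, 15:00-15:30.
Gabriel free: 09:30-13:00, 15:00-15:30 (invert busy blocks within the working day).
Aarav free: 09:00-12:00, 13:00-15:30.
Arjun free: 09:00-13:00, 15:00-16:00, 16:30-17:00 (invert busy blocks within the working day).
Wei free: 09:30-13:00, 14:00-17:00 (invert busy blocks within the working day).
Chen free: 09:00-11:30, 14:30-16:30.
Ben: not fully free for 09:00-10:30. Bashir: free for 09:00-10:30. Gabriel: not fully free for 09:00-10:30. Aarav: free for 09:00-10:30. Arjun: free for 09:00-10:30. Wei: not fully free for 09:00-10:30. Chen: free for 09:00-10:30.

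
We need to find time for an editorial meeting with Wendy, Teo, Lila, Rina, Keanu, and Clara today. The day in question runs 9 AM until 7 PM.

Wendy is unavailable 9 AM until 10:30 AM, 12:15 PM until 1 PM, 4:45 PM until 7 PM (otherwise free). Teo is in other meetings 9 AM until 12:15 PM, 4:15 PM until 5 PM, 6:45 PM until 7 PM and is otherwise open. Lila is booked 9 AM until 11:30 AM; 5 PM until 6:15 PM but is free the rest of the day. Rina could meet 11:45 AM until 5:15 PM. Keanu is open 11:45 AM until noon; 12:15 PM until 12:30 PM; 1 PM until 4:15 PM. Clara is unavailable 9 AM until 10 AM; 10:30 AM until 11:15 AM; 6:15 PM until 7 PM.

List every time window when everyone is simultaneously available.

13:00-16:15

Wendy free: 10:30-12:15, 13:00-16:45 (invert busy blocks within the working day).
Teo free: 12:15-16:15, 17:00-18:45 (invert busy blocks within the working day).
Lila free: 11:30-17:00, 18:15-19:00 (invert busy blocks within the working day).
Rina free: 11:45-17:15.
Keanu free: 11:45-12:00, 12:15-12:30, 13:00-16:15.
Clara free: 10:00-10:30, 11:15-18:15 (invert busy blocks within the working day).
Wendy ∩ Teo: 13:00-16:15.
Wendy ∩ Teo ∩ Lila: 13:00-16:15.
Wendy ∩ Teo ∩ Lila ∩ Rina: 13:00-16:15.
Wendy ∩ Teo ∩ Lila ∩ Rina ∩ Keanu: 13:00-16:15.
Wendy ∩ Teo ∩ Lila ∩ Rina ∩ Keanu ∩ Clara: 13:00-16:15.
Those are the intersection windows.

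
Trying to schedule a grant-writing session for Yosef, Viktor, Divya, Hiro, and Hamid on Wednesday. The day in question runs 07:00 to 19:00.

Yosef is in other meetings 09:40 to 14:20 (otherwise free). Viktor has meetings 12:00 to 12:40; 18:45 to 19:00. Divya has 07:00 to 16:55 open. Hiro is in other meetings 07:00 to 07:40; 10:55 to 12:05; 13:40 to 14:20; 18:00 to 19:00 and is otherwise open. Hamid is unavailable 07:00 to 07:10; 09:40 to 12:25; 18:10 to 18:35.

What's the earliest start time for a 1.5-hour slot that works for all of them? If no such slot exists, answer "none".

Yosef free: 07:00-09:40, 14:20-19:00 (invert busy blocks within the working day).
Viktor free: 07:00-12:00, 12:40-18:45 (invert busy blocks within the working day).
Divya free: 07:00-16:55.
Hiro free: 07:40-10:55, 12:05-13:40, 14:20-18:00 (invert busy blocks within the working day).
Hamid free: 07:10-09:40, 12:25-18:10, 18:35-19:00 (invert busy blocks within the working day).
Yosef ∩ Viktor: 07:00-09:40, 14:20-18:45.
Yosef ∩ Viktor ∩ Divya: 07:00-09:40, 14:20-16:55.
Yosef ∩ Viktor ∩ Divya ∩ Hiro: 07:40-09:40, 14:20-16:55.
Yosef ∩ Viktor ∩ Divya ∩ Hiro ∩ Hamid: 07:40-09:40, 14:20-16:55.
The first common window of at least 90 minutes is 07:40-09:40, so the earliest start is 07:40.

07:40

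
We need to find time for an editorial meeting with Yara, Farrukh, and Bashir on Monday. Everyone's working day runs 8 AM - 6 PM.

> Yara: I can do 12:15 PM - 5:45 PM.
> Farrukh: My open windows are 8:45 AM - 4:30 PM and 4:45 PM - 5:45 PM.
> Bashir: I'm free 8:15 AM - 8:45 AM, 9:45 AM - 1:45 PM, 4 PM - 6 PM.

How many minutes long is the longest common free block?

90

Yara ∩ Farrukh: 12:15-16:30, 16:45-17:45.
Yara ∩ Farrukh ∩ Bashir: 12:15-13:45, 16:00-16:30, 16:45-17:45.
The longest is 12:15-13:45 at 90 minutes.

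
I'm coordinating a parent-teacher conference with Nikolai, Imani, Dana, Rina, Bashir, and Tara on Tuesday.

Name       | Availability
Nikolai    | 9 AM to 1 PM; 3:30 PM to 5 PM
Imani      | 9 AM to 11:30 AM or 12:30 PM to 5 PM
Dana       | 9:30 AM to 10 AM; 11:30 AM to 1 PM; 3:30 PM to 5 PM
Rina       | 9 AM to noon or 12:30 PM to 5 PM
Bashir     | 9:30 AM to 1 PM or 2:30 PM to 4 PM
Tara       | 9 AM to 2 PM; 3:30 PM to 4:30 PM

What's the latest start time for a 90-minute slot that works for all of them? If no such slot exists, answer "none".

Nikolai ∩ Imani: 09:00-11:30, 12:30-13:00, 15:30-17:00.
Nikolai ∩ Imani ∩ Dana: 09:30-10:00, 12:30-13:00, 15:30-17:00.
Nikolai ∩ Imani ∩ Dana ∩ Rina: 09:30-10:00, 12:30-13:00, 15:30-17:00.
Nikolai ∩ Imani ∩ Dana ∩ Rina ∩ Bashir: 09:30-10:00, 12:30-13:00, 15:30-16:00.
Nikolai ∩ Imani ∩ Dana ∩ Rina ∩ Bashir ∩ Tara: 09:30-10:00, 12:30-13:00, 15:30-16:00.
So the common availability across everyone is 09:30-10:00, 12:30-13:00, 15:30-16:00.
No common window is at least 90 minutes long.

none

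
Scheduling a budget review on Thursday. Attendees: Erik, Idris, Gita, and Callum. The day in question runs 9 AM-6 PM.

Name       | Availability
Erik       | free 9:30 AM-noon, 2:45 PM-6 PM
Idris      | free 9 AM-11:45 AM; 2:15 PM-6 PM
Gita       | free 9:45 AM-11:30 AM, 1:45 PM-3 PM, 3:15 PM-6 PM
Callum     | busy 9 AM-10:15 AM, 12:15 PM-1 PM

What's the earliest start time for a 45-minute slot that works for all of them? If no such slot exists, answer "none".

10:15

Erik free: 09:30-12:00, 14:45-18:00.
Idris free: 09:00-11:45, 14:15-18:00.
Gita free: 09:45-11:30, 13:45-15:00, 15:15-18:00.
Callum free: 10:15-12:15, 13:00-18:00 (invert busy blocks within the working day).
Erik ∩ Idris: 09:30-11:45, 14:45-18:00.
Erik ∩ Idris ∩ Gita: 09:45-11:30, 14:45-15:00, 15:15-18:00.
Erik ∩ Idris ∩ Gita ∩ Callum: 10:15-11:30, 14:45-15:00, 15:15-18:00.
So the common availability across everyone is 10:15-11:30, 14:45-15:00, 15:15-18:00.
The first common window of at least 45 minutes is 10:15-11:30, so the earliest start is 10:15.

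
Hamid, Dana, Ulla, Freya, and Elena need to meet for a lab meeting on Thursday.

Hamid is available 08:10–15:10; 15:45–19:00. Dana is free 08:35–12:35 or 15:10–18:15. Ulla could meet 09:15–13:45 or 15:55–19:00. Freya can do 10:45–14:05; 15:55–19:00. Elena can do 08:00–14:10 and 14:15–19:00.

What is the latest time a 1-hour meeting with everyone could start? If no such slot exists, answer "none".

Hamid ∩ Dana: 08:35-12:35, 15:45-18:15.
Hamid ∩ Dana ∩ Ulla: 09:15-12:35, 15:55-18:15.
Hamid ∩ Dana ∩ Ulla ∩ Freya: 10:45-12:35, 15:55-18:15.
Hamid ∩ Dana ∩ Ulla ∩ Freya ∩ Elena: 10:45-12:35, 15:55-18:15.
The last common window of at least 60 minutes is 15:55-18:15; a 60-minute meeting can start as late as 17:15 and still end by 18:15.

17:15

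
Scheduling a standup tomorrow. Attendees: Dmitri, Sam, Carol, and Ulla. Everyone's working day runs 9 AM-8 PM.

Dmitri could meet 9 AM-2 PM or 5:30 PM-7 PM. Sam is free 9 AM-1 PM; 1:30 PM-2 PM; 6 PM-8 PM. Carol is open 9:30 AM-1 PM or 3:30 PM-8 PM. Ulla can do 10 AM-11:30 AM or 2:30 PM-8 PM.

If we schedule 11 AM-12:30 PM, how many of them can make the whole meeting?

Dmitri, Sam, and Carol can make the full 11:00-12:30 slot — that's 3.

3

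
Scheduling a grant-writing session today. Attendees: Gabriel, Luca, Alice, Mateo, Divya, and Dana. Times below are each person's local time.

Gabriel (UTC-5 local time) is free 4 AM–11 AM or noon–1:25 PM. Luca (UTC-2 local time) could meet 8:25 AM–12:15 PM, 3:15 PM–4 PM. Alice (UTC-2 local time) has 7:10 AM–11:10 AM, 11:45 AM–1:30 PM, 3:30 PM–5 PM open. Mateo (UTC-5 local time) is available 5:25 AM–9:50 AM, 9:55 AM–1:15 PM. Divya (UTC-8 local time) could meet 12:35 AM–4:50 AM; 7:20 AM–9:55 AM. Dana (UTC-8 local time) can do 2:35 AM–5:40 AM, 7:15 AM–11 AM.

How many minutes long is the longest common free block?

135

Gabriel in UTC: 09:00-16:00, 17:00-18:25 (add 5h to convert from UTC-5).
Luca in UTC: 10:25-14:15, 17:15-18:00 (add 2h to convert from UTC-2).
Alice in UTC: 09:10-13:10, 13:45-15:30, 17:30-19:00 (add 2h to convert from UTC-2).
Mateo in UTC: 10:25-14:50, 14:55-18:15 (add 5h to convert from UTC-5).
Divya in UTC: 08:35-12:50, 15:20-17:55 (add 8h to convert from UTC-8).
Dana in UTC: 10:35-13:40, 15:15-19:00 (add 8h to convert from UTC-8).
Gabriel ∩ Luca: 10:25-14:15, 17:15-18:00.
Gabriel ∩ Luca ∩ Alice: 10:25-13:10, 13:45-14:15, 17:30-18:00.
Gabriel ∩ Luca ∩ Alice ∩ Mateo: 10:25-13:10, 13:45-14:15, 17:30-18:00.
Gabriel ∩ Luca ∩ Alice ∩ Mateo ∩ Divya: 10:25-12:50, 17:30-17:55.
Gabriel ∩ Luca ∩ Alice ∩ Mateo ∩ Divya ∩ Dana: 10:35-12:50, 17:30-17:55.
The longest is 10:35-12:50 at 135 minutes.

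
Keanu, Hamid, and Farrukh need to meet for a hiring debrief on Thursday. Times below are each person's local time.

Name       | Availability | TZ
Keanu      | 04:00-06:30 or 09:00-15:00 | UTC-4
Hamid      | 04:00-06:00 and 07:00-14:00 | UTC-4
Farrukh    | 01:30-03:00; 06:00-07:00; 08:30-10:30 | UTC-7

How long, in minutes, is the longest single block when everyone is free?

120

Keanu in UTC: 08:00-10:30, 13:00-19:00 (add 4h to convert from UTC-4).
Hamid in UTC: 08:00-10:00, 11:00-18:00 (add 4h to convert from UTC-4).
Farrukh in UTC: 08:30-10:00, 13:00-14:00, 15:30-17:30 (add 7h to convert from UTC-7).
Keanu ∩ Hamid: 08:00-10:00, 13:00-18:00.
Keanu ∩ Hamid ∩ Farrukh: 08:30-10:00, 13:00-14:00, 15:30-17:30.
So the common availability across everyone is 08:30-10:00, 13:00-14:00, 15:30-17:30.
The longest is 15:30-17:30 at 120 minutes.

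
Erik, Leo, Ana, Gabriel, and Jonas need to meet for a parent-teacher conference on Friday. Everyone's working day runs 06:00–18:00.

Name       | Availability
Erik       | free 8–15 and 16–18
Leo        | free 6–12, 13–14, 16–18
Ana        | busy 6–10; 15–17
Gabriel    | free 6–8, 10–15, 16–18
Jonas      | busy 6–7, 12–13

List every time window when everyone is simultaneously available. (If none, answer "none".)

Erik free: 08:00-15:00, 16:00-18:00.
Leo free: 06:00-12:00, 13:00-14:00, 16:00-18:00.
Ana free: 10:00-15:00, 17:00-18:00 (invert busy blocks within the working day).
Gabriel free: 06:00-08:00, 10:00-15:00, 16:00-18:00.
Jonas free: 07:00-12:00, 13:00-18:00 (invert busy blocks within the working day).
Erik ∩ Leo: 08:00-12:00, 13:00-14:00, 16:00-18:00.
Erik ∩ Leo ∩ Ana: 10:00-12:00, 13:00-14:00, 17:00-18:00.
Erik ∩ Leo ∩ Ana ∩ Gabriel: 10:00-12:00, 13:00-14:00, 17:00-18:00.
Erik ∩ Leo ∩ Ana ∩ Gabriel ∩ Jonas: 10:00-12:00, 13:00-14:00, 17:00-18:00.
So the common availability across everyone is 10:00-12:00, 13:00-14:00, 17:00-18:00.

10:00-12:00, 13:00-14:00, 17:00-18:00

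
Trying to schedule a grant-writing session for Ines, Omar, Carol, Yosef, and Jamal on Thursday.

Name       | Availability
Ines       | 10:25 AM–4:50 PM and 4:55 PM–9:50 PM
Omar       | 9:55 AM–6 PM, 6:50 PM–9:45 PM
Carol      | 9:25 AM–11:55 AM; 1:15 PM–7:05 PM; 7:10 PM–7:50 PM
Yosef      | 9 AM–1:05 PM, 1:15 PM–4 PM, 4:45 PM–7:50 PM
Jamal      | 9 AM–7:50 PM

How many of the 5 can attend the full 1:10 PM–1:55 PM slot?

3

Ines, Omar, and Jamal can make the full 13:10-13:55 slot — that's 3.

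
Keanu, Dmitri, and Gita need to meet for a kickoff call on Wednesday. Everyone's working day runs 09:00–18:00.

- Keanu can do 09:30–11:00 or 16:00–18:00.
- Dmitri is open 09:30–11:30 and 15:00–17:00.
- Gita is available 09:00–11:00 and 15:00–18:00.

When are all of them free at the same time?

Keanu ∩ Dmitri: 09:30-11:00, 16:00-17:00.
Keanu ∩ Dmitri ∩ Gita: 09:30-11:00, 16:00-17:00.

09:30-11:00, 16:00-17:00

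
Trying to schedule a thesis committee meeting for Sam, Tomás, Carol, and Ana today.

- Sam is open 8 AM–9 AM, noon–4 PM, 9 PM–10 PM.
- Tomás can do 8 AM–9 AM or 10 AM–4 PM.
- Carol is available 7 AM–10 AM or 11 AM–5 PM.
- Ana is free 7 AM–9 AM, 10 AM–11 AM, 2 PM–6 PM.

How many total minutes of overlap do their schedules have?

180

Sam ∩ Tomás: 08:00-09:00, 12:00-16:00.
Sam ∩ Tomás ∩ Carol: 08:00-09:00, 12:00-16:00.
Sam ∩ Tomás ∩ Carol ∩ Ana: 08:00-09:00, 14:00-16:00.
Summing the common windows: 60 + 120 = 180 minutes.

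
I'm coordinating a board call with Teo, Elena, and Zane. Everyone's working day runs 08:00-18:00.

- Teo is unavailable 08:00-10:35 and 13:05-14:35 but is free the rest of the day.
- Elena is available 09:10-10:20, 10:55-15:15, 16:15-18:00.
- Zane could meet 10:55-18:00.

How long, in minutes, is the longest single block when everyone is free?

Teo free: 10:35-13:05, 14:35-18:00 (invert busy blocks within the working day).
Elena free: 09:10-10:20, 10:55-15:15, 16:15-18:00.
Zane free: 10:55-18:00.
Teo ∩ Elena: 10:55-13:05, 14:35-15:15, 16:15-18:00.
Teo ∩ Elena ∩ Zane: 10:55-13:05, 14:35-15:15, 16:15-18:00.
The longest is 10:55-13:05 at 130 minutes.

130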